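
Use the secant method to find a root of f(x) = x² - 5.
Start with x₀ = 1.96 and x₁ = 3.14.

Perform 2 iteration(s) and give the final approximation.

f(x) = x² - 5
x₀ = 1.96, x₁ = 3.14

Secant formula: x_{n+1} = x_n - f(x_n)(x_n - x_{n-1})/(f(x_n) - f(x_{n-1}))

Iteration 1:
  f(1.960000) = -1.158400
  f(3.140000) = 4.859600
  x_2 = 3.140000 - 4.859600×(3.140000 - 1.960000)/(4.859600 - (-1.158400))
       = 2.187137
Iteration 2:
  f(3.140000) = 4.859600
  f(2.187137) = -0.216431
  x_3 = 2.187137 - (-0.216431)×(2.187137 - 3.140000)/(-0.216431 - 4.859600)
       = 2.227765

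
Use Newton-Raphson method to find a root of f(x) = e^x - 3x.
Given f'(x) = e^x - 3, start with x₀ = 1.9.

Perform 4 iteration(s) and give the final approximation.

f(x) = e^x - 3x
f'(x) = e^x - 3
x₀ = 1.9

Newton-Raphson formula: x_{n+1} = x_n - f(x_n)/f'(x_n)

Iteration 1:
  f(1.900000) = 0.985894
  f'(1.900000) = 3.685894
  x_1 = 1.900000 - 0.985894/3.685894 = 1.632522
Iteration 2:
  f(1.632522) = 0.219198
  f'(1.632522) = 2.116765
  x_2 = 1.632522 - 0.219198/2.116765 = 1.528969
Iteration 3:
  f(1.528969) = 0.026511
  f'(1.528969) = 1.613419
  x_3 = 1.528969 - 0.026511/1.613419 = 1.512537
Iteration 4:
  f(1.512537) = 0.000619
  f'(1.512537) = 1.538232
  x_4 = 1.512537 - 0.000619/1.538232 = 1.512135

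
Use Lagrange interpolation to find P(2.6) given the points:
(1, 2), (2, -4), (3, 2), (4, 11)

Lagrange interpolation formula:
P(x) = Σ yᵢ × Lᵢ(x)
where Lᵢ(x) = Π_{j≠i} (x - xⱼ)/(xᵢ - xⱼ)

L_0(2.6) = (2.6 - 2)/(1 - 2) × (2.6 - 3)/(1 - 3) × (2.6 - 4)/(1 - 4) = -0.056000
L_1(2.6) = (2.6 - 1)/(2 - 1) × (2.6 - 3)/(2 - 3) × (2.6 - 4)/(2 - 4) = 0.448000
L_2(2.6) = (2.6 - 1)/(3 - 1) × (2.6 - 2)/(3 - 2) × (2.6 - 4)/(3 - 4) = 0.672000
L_3(2.6) = (2.6 - 1)/(4 - 1) × (2.6 - 2)/(4 - 2) × (2.6 - 3)/(4 - 3) = -0.064000

P(2.6) = 2×L_0(2.6) + (-4)×L_1(2.6) + 2×L_2(2.6) + 11×L_3(2.6)
P(2.6) = -1.264000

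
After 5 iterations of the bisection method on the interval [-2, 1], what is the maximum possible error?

Bisection error bound: |error| ≤ (b-a)/2^n
|error| ≤ (1 - (-2))/2^5 = 3/2^5
|error| ≤ 0.0937500000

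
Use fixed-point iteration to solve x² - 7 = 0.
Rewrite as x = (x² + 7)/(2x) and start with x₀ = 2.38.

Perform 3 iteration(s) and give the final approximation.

Equation: x² - 7 = 0
Fixed-point form: x = (x² + 7)/(2x)
x₀ = 2.38

x_1 = g(2.380000) = 2.660588
x_2 = g(2.660588) = 2.645793
x_3 = g(2.645793) = 2.645751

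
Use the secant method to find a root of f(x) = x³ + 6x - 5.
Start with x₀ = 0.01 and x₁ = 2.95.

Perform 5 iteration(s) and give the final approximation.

f(x) = x³ + 6x - 5
x₀ = 0.01, x₁ = 2.95

Secant formula: x_{n+1} = x_n - f(x_n)(x_n - x_{n-1})/(f(x_n) - f(x_{n-1}))

Iteration 1:
  f(0.010000) = -4.939999
  f(2.950000) = 38.372375
  x_2 = 2.950000 - 38.372375×(2.950000 - 0.010000)/(38.372375 - (-4.939999))
       = 0.345322
Iteration 2:
  f(2.950000) = 38.372375
  f(0.345322) = -2.886889
  x_3 = 0.345322 - (-2.886889)×(0.345322 - 2.950000)/(-2.886889 - 38.372375)
       = 0.527570
Iteration 3:
  f(0.345322) = -2.886889
  f(0.527570) = -1.687741
  x_4 = 0.527570 - (-1.687741)×(0.527570 - 0.345322)/(-1.687741 - (-2.886889))
       = 0.784075
Iteration 4:
  f(0.527570) = -1.687741
  f(0.784075) = 0.186479
  x_5 = 0.784075 - 0.186479×(0.784075 - 0.527570)/(0.186479 - (-1.687741))
       = 0.758554
Iteration 5:
  f(0.784075) = 0.186479
  f(0.758554) = -0.012204
  x_6 = 0.758554 - (-0.012204)×(0.758554 - 0.784075)/(-0.012204 - 0.186479)
       = 0.760121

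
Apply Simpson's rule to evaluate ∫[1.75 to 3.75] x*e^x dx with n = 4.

f(x) = x*e^x
a = 1.75, b = 3.75, n = 4
h = (b - a)/n = 0.500000

Simpson's rule: (h/3)[f(x₀) + 4f(x₁) + 2f(x₂) + ... + f(xₙ)]

x_0 = 1.7500, f(x_0) = 10.070555, coefficient = 1
x_1 = 2.2500, f(x_1) = 21.347406, coefficient = 4
x_2 = 2.7500, f(x_2) = 43.017238, coefficient = 2
x_3 = 3.2500, f(x_3) = 83.818605, coefficient = 4
x_4 = 3.7500, f(x_4) = 159.454058, coefficient = 1

I ≈ (0.500000/3) × 676.223129 = 112.703855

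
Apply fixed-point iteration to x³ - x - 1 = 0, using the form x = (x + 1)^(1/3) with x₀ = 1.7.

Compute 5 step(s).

Equation: x³ - x - 1 = 0
Fixed-point form: x = (x + 1)^(1/3)
x₀ = 1.7

x_1 = g(1.700000) = 1.392477
x_2 = g(1.392477) = 1.337465
x_3 = g(1.337465) = 1.327135
x_4 = g(1.327135) = 1.325177
x_5 = g(1.325177) = 1.324805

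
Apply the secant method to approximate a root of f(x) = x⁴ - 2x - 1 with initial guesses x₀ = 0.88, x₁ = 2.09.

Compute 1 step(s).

f(x) = x⁴ - 2x - 1
x₀ = 0.88, x₁ = 2.09

Secant formula: x_{n+1} = x_n - f(x_n)(x_n - x_{n-1})/(f(x_n) - f(x_{n-1}))

Iteration 1:
  f(0.880000) = -2.160305
  f(2.090000) = 13.900298
  x_2 = 2.090000 - 13.900298×(2.090000 - 0.880000)/(13.900298 - (-2.160305))
       = 1.042757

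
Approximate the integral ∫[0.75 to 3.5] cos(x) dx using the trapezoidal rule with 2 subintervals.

f(x) = cos(x)
a = 0.75, b = 3.5, n = 2
h = (b - a)/n = 1.375000

Trapezoidal rule: (h/2)[f(x₀) + 2f(x₁) + 2f(x₂) + ... + f(xₙ)]

x_0 = 0.7500, f(x_0) = 0.731689, coefficient = 1
x_1 = 2.1250, f(x_1) = -0.526266, coefficient = 2
x_2 = 3.5000, f(x_2) = -0.936457, coefficient = 1

I ≈ (1.375000/2) × -1.257300 = -0.864394
Exact value: -1.032422
Error: 0.168028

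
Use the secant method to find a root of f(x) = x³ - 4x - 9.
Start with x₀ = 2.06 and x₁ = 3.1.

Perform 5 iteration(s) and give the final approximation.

f(x) = x³ - 4x - 9
x₀ = 2.06, x₁ = 3.1

Secant formula: x_{n+1} = x_n - f(x_n)(x_n - x_{n-1})/(f(x_n) - f(x_{n-1}))

Iteration 1:
  f(2.060000) = -8.498184
  f(3.100000) = 8.391000
  x_2 = 3.100000 - 8.391000×(3.100000 - 2.060000)/(8.391000 - (-8.498184))
       = 2.583300
Iteration 2:
  f(3.100000) = 8.391000
  f(2.583300) = -2.093704
  x_3 = 2.583300 - (-2.093704)×(2.583300 - 3.100000)/(-2.093704 - 8.391000)
       = 2.686481
Iteration 3:
  f(2.583300) = -2.093704
  f(2.686481) = -0.357115
  x_4 = 2.686481 - (-0.357115)×(2.686481 - 2.583300)/(-0.357115 - (-2.093704))
       = 2.707699
Iteration 4:
  f(2.686481) = -0.357115
  f(2.707699) = 0.021057
  x_5 = 2.707699 - 0.021057×(2.707699 - 2.686481)/(0.021057 - (-0.357115))
       = 2.706517
Iteration 5:
  f(2.707699) = 0.021057
  f(2.706517) = -0.000192
  x_6 = 2.706517 - (-0.000192)×(2.706517 - 2.707699)/(-0.000192 - 0.021057)
       = 2.706528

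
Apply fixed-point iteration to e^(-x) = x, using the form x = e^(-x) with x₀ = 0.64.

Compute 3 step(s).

Equation: e^(-x) = x
Fixed-point form: x = e^(-x)
x₀ = 0.64

x_1 = g(0.640000) = 0.527292
x_2 = g(0.527292) = 0.590201
x_3 = g(0.590201) = 0.554216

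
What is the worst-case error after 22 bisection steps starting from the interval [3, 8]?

Bisection error bound: |error| ≤ (b-a)/2^n
|error| ≤ (8 - 3)/2^22 = 5/2^22
|error| ≤ 0.0000011921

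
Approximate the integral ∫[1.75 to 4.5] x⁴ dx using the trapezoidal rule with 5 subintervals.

f(x) = x⁴
a = 1.75, b = 4.5, n = 5
h = (b - a)/n = 0.550000

Trapezoidal rule: (h/2)[f(x₀) + 2f(x₁) + 2f(x₂) + ... + f(xₙ)]

x_0 = 1.7500, f(x_0) = 9.378906, coefficient = 1
x_1 = 2.3000, f(x_1) = 27.984100, coefficient = 2
x_2 = 2.8500, f(x_2) = 65.975006, coefficient = 2
x_3 = 3.4000, f(x_3) = 133.633600, coefficient = 2
x_4 = 3.9500, f(x_4) = 243.438006, coefficient = 2
x_5 = 4.5000, f(x_5) = 410.062500, coefficient = 1

I ≈ (0.550000/2) × 1361.502831 = 374.413279
Exact value: 365.773633
Error: 8.639646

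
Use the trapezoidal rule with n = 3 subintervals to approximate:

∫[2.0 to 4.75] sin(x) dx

f(x) = sin(x)
a = 2.0, b = 4.75, n = 3
h = (b - a)/n = 0.916667

Trapezoidal rule: (h/2)[f(x₀) + 2f(x₁) + 2f(x₂) + ... + f(xₙ)]

x_0 = 2.0000, f(x_0) = 0.909297, coefficient = 1
x_1 = 2.9167, f(x_1) = 0.223034, coefficient = 2
x_2 = 3.8333, f(x_2) = -0.637879, coefficient = 2
x_3 = 4.7500, f(x_3) = -0.999293, coefficient = 1

I ≈ (0.916667/2) × -0.919684 = -0.421522
Exact value: -0.453749
Error: 0.032227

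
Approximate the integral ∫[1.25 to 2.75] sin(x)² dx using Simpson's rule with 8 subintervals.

f(x) = sin(x)²
a = 1.25, b = 2.75, n = 8
h = (b - a)/n = 0.187500

Simpson's rule: (h/3)[f(x₀) + 4f(x₁) + 2f(x₂) + ... + f(xₙ)]

x_0 = 1.2500, f(x_0) = 0.900572, coefficient = 1
x_1 = 1.4375, f(x_1) = 0.982337, coefficient = 4
x_2 = 1.6250, f(x_2) = 0.997065, coefficient = 2
x_3 = 1.8125, f(x_3) = 0.942708, coefficient = 4
x_4 = 2.0000, f(x_4) = 0.826822, coefficient = 2
x_5 = 2.1875, f(x_5) = 0.665512, coefficient = 4
x_6 = 2.3750, f(x_6) = 0.481199, coefficient = 2
x_7 = 2.5625, f(x_7) = 0.299499, coefficient = 4
x_8 = 2.7500, f(x_8) = 0.145665, coefficient = 1

I ≈ (0.187500/3) × 17.216633 = 1.076040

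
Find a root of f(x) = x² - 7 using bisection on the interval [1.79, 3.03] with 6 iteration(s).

f(x) = x² - 7
Initial interval: [1.79, 3.03]

Iteration 1:
  c_1 = (1.790000 + 3.030000)/2 = 2.410000
  f(c_1) = f(2.410000) = -1.191900
  f(a) × f(c) ≥ 0, new interval: [2.410000, 3.030000]
Iteration 2:
  c_2 = (2.410000 + 3.030000)/2 = 2.720000
  f(c_2) = f(2.720000) = 0.398400
  f(a) × f(c) < 0, new interval: [2.410000, 2.720000]
Iteration 3:
  c_3 = (2.410000 + 2.720000)/2 = 2.565000
  f(c_3) = f(2.565000) = -0.420775
  f(a) × f(c) ≥ 0, new interval: [2.565000, 2.720000]
Iteration 4:
  c_4 = (2.565000 + 2.720000)/2 = 2.642500
  f(c_4) = f(2.642500) = -0.017194
  f(a) × f(c) ≥ 0, new interval: [2.642500, 2.720000]
Iteration 5:
  c_5 = (2.642500 + 2.720000)/2 = 2.681250
  f(c_5) = f(2.681250) = 0.189102
  f(a) × f(c) < 0, new interval: [2.642500, 2.681250]
Iteration 6:
  c_6 = (2.642500 + 2.681250)/2 = 2.661875
  f(c_6) = f(2.661875) = 0.085579
  f(a) × f(c) < 0, new interval: [2.642500, 2.661875]

After 6 iteration(s), the approximation is c_6 = 2.661875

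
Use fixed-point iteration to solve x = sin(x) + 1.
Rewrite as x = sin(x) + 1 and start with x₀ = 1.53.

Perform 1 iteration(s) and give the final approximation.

Equation: x = sin(x) + 1
Fixed-point form: x = sin(x) + 1
x₀ = 1.53

x_1 = g(1.530000) = 1.999168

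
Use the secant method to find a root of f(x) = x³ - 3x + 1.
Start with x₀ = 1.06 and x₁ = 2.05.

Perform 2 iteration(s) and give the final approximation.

f(x) = x³ - 3x + 1
x₀ = 1.06, x₁ = 2.05

Secant formula: x_{n+1} = x_n - f(x_n)(x_n - x_{n-1})/(f(x_n) - f(x_{n-1}))

Iteration 1:
  f(1.060000) = -0.988984
  f(2.050000) = 3.465125
  x_2 = 2.050000 - 3.465125×(2.050000 - 1.060000)/(3.465125 - (-0.988984))
       = 1.279818
Iteration 2:
  f(2.050000) = 3.465125
  f(1.279818) = -0.743196
  x_3 = 1.279818 - (-0.743196)×(1.279818 - 2.050000)/(-0.743196 - 3.465125)
       = 1.415833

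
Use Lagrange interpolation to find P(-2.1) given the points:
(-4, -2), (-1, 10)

Lagrange interpolation formula:
P(x) = Σ yᵢ × Lᵢ(x)
where Lᵢ(x) = Π_{j≠i} (x - xⱼ)/(xᵢ - xⱼ)

L_0(-2.1) = (-2.1 - (-1))/(-4 - (-1)) = 0.366667
L_1(-2.1) = (-2.1 - (-4))/(-1 - (-4)) = 0.633333

P(-2.1) = (-2)×L_0(-2.1) + 10×L_1(-2.1)
P(-2.1) = 5.600000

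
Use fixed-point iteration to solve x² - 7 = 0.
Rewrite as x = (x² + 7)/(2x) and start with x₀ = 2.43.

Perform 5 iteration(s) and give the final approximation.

Equation: x² - 7 = 0
Fixed-point form: x = (x² + 7)/(2x)
x₀ = 2.43

x_1 = g(2.430000) = 2.655329
x_2 = g(2.655329) = 2.645769
x_3 = g(2.645769) = 2.645751
x_4 = g(2.645751) = 2.645751
x_5 = g(2.645751) = 2.645751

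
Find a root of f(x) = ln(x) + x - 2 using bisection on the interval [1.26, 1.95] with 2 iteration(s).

f(x) = ln(x) + x - 2
Initial interval: [1.26, 1.95]

Iteration 1:
  c_1 = (1.260000 + 1.950000)/2 = 1.605000
  f(c_1) = f(1.605000) = 0.078124
  f(a) × f(c) < 0, new interval: [1.260000, 1.605000]
Iteration 2:
  c_2 = (1.260000 + 1.605000)/2 = 1.432500
  f(c_2) = f(1.432500) = -0.208079
  f(a) × f(c) ≥ 0, new interval: [1.432500, 1.605000]

After 2 iteration(s), the approximation is c_2 = 1.432500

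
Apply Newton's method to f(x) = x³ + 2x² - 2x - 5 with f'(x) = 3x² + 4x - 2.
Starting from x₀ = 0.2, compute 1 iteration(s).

f(x) = x³ + 2x² - 2x - 5
f'(x) = 3x² + 4x - 2
x₀ = 0.2

Newton-Raphson formula: x_{n+1} = x_n - f(x_n)/f'(x_n)

Iteration 1:
  f(0.200000) = -5.312000
  f'(0.200000) = -1.080000
  x_1 = 0.200000 - (-5.312000)/(-1.080000) = -4.718519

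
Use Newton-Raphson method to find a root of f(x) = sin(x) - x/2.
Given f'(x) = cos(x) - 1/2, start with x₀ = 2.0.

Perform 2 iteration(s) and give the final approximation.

f(x) = sin(x) - x/2
f'(x) = cos(x) - 1/2
x₀ = 2.0

Newton-Raphson formula: x_{n+1} = x_n - f(x_n)/f'(x_n)

Iteration 1:
  f(2.000000) = -0.090703
  f'(2.000000) = -0.916147
  x_1 = 2.000000 - (-0.090703)/(-0.916147) = 1.900996
Iteration 2:
  f(1.900996) = -0.004520
  f'(1.900996) = -0.824232
  x_2 = 1.900996 - (-0.004520)/(-0.824232) = 1.895512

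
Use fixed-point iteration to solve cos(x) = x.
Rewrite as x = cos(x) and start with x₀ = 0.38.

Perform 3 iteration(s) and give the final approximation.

Equation: cos(x) = x
Fixed-point form: x = cos(x)
x₀ = 0.38

x_1 = g(0.380000) = 0.928665
x_2 = g(0.928665) = 0.598904
x_3 = g(0.598904) = 0.825954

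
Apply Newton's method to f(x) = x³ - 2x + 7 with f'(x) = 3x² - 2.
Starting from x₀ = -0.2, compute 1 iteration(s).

f(x) = x³ - 2x + 7
f'(x) = 3x² - 2
x₀ = -0.2

Newton-Raphson formula: x_{n+1} = x_n - f(x_n)/f'(x_n)

Iteration 1:
  f(-0.200000) = 7.392000
  f'(-0.200000) = -1.880000
  x_1 = -0.200000 - 7.392000/(-1.880000) = 3.731915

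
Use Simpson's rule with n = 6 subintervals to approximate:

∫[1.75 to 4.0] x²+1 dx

f(x) = x²+1
a = 1.75, b = 4.0, n = 6
h = (b - a)/n = 0.375000

Simpson's rule: (h/3)[f(x₀) + 4f(x₁) + 2f(x₂) + ... + f(xₙ)]

x_0 = 1.7500, f(x_0) = 4.062500, coefficient = 1
x_1 = 2.1250, f(x_1) = 5.515625, coefficient = 4
x_2 = 2.5000, f(x_2) = 7.250000, coefficient = 2
x_3 = 2.8750, f(x_3) = 9.265625, coefficient = 4
x_4 = 3.2500, f(x_4) = 11.562500, coefficient = 2
x_5 = 3.6250, f(x_5) = 14.140625, coefficient = 4
x_6 = 4.0000, f(x_6) = 17.000000, coefficient = 1

I ≈ (0.375000/3) × 174.375000 = 21.796875
Exact value: 21.796875
Error: 0.000000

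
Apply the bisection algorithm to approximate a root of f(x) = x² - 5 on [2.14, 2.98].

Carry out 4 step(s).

f(x) = x² - 5
Initial interval: [2.14, 2.98]

Iteration 1:
  c_1 = (2.140000 + 2.980000)/2 = 2.560000
  f(c_1) = f(2.560000) = 1.553600
  f(a) × f(c) < 0, new interval: [2.140000, 2.560000]
Iteration 2:
  c_2 = (2.140000 + 2.560000)/2 = 2.350000
  f(c_2) = f(2.350000) = 0.522500
  f(a) × f(c) < 0, new interval: [2.140000, 2.350000]
Iteration 3:
  c_3 = (2.140000 + 2.350000)/2 = 2.245000
  f(c_3) = f(2.245000) = 0.040025
  f(a) × f(c) < 0, new interval: [2.140000, 2.245000]
Iteration 4:
  c_4 = (2.140000 + 2.245000)/2 = 2.192500
  f(c_4) = f(2.192500) = -0.192944
  f(a) × f(c) ≥ 0, new interval: [2.192500, 2.245000]

After 4 iteration(s), the approximation is c_4 = 2.192500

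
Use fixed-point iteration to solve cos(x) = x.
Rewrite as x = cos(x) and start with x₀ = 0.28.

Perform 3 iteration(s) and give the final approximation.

Equation: cos(x) = x
Fixed-point form: x = cos(x)
x₀ = 0.28

x_1 = g(0.280000) = 0.961055
x_2 = g(0.961055) = 0.572655
x_3 = g(0.572655) = 0.840465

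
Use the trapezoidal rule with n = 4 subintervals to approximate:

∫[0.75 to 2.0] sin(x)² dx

f(x) = sin(x)²
a = 0.75, b = 2.0, n = 4
h = (b - a)/n = 0.312500

Trapezoidal rule: (h/2)[f(x₀) + 2f(x₁) + 2f(x₂) + ... + f(xₙ)]

x_0 = 0.7500, f(x_0) = 0.464631, coefficient = 1
x_1 = 1.0625, f(x_1) = 0.763133, coefficient = 2
x_2 = 1.3750, f(x_2) = 0.962151, coefficient = 2
x_3 = 1.6875, f(x_3) = 0.986442, coefficient = 2
x_4 = 2.0000, f(x_4) = 0.826822, coefficient = 1

I ≈ (0.312500/2) × 6.714906 = 1.049204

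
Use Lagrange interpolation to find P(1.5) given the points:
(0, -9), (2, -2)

Lagrange interpolation formula:
P(x) = Σ yᵢ × Lᵢ(x)
where Lᵢ(x) = Π_{j≠i} (x - xⱼ)/(xᵢ - xⱼ)

L_0(1.5) = (1.5 - 2)/(0 - 2) = 0.250000
L_1(1.5) = (1.5 - 0)/(2 - 0) = 0.750000

P(1.5) = (-9)×L_0(1.5) + (-2)×L_1(1.5)
P(1.5) = -3.750000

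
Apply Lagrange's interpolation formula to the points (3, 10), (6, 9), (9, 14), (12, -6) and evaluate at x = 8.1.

Lagrange interpolation formula:
P(x) = Σ yᵢ × Lᵢ(x)
where Lᵢ(x) = Π_{j≠i} (x - xⱼ)/(xᵢ - xⱼ)

L_0(8.1) = (8.1 - 6)/(3 - 6) × (8.1 - 9)/(3 - 9) × (8.1 - 12)/(3 - 12) = -0.045500
L_1(8.1) = (8.1 - 3)/(6 - 3) × (8.1 - 9)/(6 - 9) × (8.1 - 12)/(6 - 12) = 0.331500
L_2(8.1) = (8.1 - 3)/(9 - 3) × (8.1 - 6)/(9 - 6) × (8.1 - 12)/(9 - 12) = 0.773500
L_3(8.1) = (8.1 - 3)/(12 - 3) × (8.1 - 6)/(12 - 6) × (8.1 - 9)/(12 - 9) = -0.059500

P(8.1) = 10×L_0(8.1) + 9×L_1(8.1) + 14×L_2(8.1) + (-6)×L_3(8.1)
P(8.1) = 13.714500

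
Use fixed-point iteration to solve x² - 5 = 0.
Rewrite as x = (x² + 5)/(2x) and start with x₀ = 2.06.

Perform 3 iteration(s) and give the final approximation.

Equation: x² - 5 = 0
Fixed-point form: x = (x² + 5)/(2x)
x₀ = 2.06

x_1 = g(2.060000) = 2.243592
x_2 = g(2.243592) = 2.236081
x_3 = g(2.236081) = 2.236068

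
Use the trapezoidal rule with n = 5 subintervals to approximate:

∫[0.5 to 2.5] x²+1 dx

f(x) = x²+1
a = 0.5, b = 2.5, n = 5
h = (b - a)/n = 0.400000

Trapezoidal rule: (h/2)[f(x₀) + 2f(x₁) + 2f(x₂) + ... + f(xₙ)]

x_0 = 0.5000, f(x_0) = 1.250000, coefficient = 1
x_1 = 0.9000, f(x_1) = 1.810000, coefficient = 2
x_2 = 1.3000, f(x_2) = 2.690000, coefficient = 2
x_3 = 1.7000, f(x_3) = 3.890000, coefficient = 2
x_4 = 2.1000, f(x_4) = 5.410000, coefficient = 2
x_5 = 2.5000, f(x_5) = 7.250000, coefficient = 1

I ≈ (0.400000/2) × 36.100000 = 7.220000
Exact value: 7.166667
Error: 0.053333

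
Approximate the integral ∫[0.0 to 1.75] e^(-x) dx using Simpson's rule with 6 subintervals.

f(x) = e^(-x)
a = 0.0, b = 1.75, n = 6
h = (b - a)/n = 0.291667

Simpson's rule: (h/3)[f(x₀) + 4f(x₁) + 2f(x₂) + ... + f(xₙ)]

x_0 = 0.0000, f(x_0) = 1.000000, coefficient = 1
x_1 = 0.2917, f(x_1) = 0.747018, coefficient = 4
x_2 = 0.5833, f(x_2) = 0.558035, coefficient = 2
x_3 = 0.8750, f(x_3) = 0.416862, coefficient = 4
x_4 = 1.1667, f(x_4) = 0.311403, coefficient = 2
x_5 = 1.4583, f(x_5) = 0.232624, coefficient = 4
x_6 = 1.7500, f(x_6) = 0.173774, coefficient = 1

I ≈ (0.291667/3) × 8.498663 = 0.826259
Exact value: 0.826226
Error: 0.000033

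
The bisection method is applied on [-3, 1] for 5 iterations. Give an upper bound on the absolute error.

Bisection error bound: |error| ≤ (b-a)/2^n
|error| ≤ (1 - (-3))/2^5 = 4/2^5
|error| ≤ 0.1250000000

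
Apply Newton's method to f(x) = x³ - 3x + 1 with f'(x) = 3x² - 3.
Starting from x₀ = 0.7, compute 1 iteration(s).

f(x) = x³ - 3x + 1
f'(x) = 3x² - 3
x₀ = 0.7

Newton-Raphson formula: x_{n+1} = x_n - f(x_n)/f'(x_n)

Iteration 1:
  f(0.700000) = -0.757000
  f'(0.700000) = -1.530000
  x_1 = 0.700000 - (-0.757000)/(-1.530000) = 0.205229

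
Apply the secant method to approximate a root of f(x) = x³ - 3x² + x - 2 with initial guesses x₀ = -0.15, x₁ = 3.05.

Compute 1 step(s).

f(x) = x³ - 3x² + x - 2
x₀ = -0.15, x₁ = 3.05

Secant formula: x_{n+1} = x_n - f(x_n)(x_n - x_{n-1})/(f(x_n) - f(x_{n-1}))

Iteration 1:
  f(-0.150000) = -2.220875
  f(3.050000) = 1.515125
  x_2 = 3.050000 - 1.515125×(3.050000 - (-0.150000))/(1.515125 - (-2.220875))
       = 1.752248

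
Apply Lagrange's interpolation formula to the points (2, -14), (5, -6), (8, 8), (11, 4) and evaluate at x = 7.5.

Lagrange interpolation formula:
P(x) = Σ yᵢ × Lᵢ(x)
where Lᵢ(x) = Π_{j≠i} (x - xⱼ)/(xᵢ - xⱼ)

L_0(7.5) = (7.5 - 5)/(2 - 5) × (7.5 - 8)/(2 - 8) × (7.5 - 11)/(2 - 11) = -0.027006
L_1(7.5) = (7.5 - 2)/(5 - 2) × (7.5 - 8)/(5 - 8) × (7.5 - 11)/(5 - 11) = 0.178241
L_2(7.5) = (7.5 - 2)/(8 - 2) × (7.5 - 5)/(8 - 5) × (7.5 - 11)/(8 - 11) = 0.891204
L_3(7.5) = (7.5 - 2)/(11 - 2) × (7.5 - 5)/(11 - 5) × (7.5 - 8)/(11 - 8) = -0.042438

P(7.5) = (-14)×L_0(7.5) + (-6)×L_1(7.5) + 8×L_2(7.5) + 4×L_3(7.5)
P(7.5) = 6.268519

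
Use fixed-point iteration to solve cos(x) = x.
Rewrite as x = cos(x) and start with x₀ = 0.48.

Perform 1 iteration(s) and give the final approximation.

Equation: cos(x) = x
Fixed-point form: x = cos(x)
x₀ = 0.48

x_1 = g(0.480000) = 0.886995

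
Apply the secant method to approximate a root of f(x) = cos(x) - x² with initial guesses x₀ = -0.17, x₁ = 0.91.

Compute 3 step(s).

f(x) = cos(x) - x²
x₀ = -0.17, x₁ = 0.91

Secant formula: x_{n+1} = x_n - f(x_n)(x_n - x_{n-1})/(f(x_n) - f(x_{n-1}))

Iteration 1:
  f(-0.170000) = 0.956685
  f(0.910000) = -0.214354
  x_2 = 0.910000 - (-0.214354)×(0.910000 - (-0.170000))/(-0.214354 - 0.956685)
       = 0.712310
Iteration 2:
  f(0.910000) = -0.214354
  f(0.712310) = 0.249468
  x_3 = 0.712310 - 0.249468×(0.712310 - 0.910000)/(0.249468 - (-0.214354))
       = 0.818638
Iteration 3:
  f(0.712310) = 0.249468
  f(0.818638) = 0.013048
  x_4 = 0.818638 - 0.013048×(0.818638 - 0.712310)/(0.013048 - 0.249468)
       = 0.824506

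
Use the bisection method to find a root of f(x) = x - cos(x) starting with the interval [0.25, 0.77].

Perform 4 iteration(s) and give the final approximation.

f(x) = x - cos(x)
Initial interval: [0.25, 0.77]

Iteration 1:
  c_1 = (0.250000 + 0.770000)/2 = 0.510000
  f(c_1) = f(0.510000) = -0.362745
  f(a) × f(c) ≥ 0, new interval: [0.510000, 0.770000]
Iteration 2:
  c_2 = (0.510000 + 0.770000)/2 = 0.640000
  f(c_2) = f(0.640000) = -0.162096
  f(a) × f(c) ≥ 0, new interval: [0.640000, 0.770000]
Iteration 3:
  c_3 = (0.640000 + 0.770000)/2 = 0.705000
  f(c_3) = f(0.705000) = -0.056612
  f(a) × f(c) ≥ 0, new interval: [0.705000, 0.770000]
Iteration 4:
  c_4 = (0.705000 + 0.770000)/2 = 0.737500
  f(c_4) = f(0.737500) = -0.002652
  f(a) × f(c) ≥ 0, new interval: [0.737500, 0.770000]

After 4 iteration(s), the approximation is c_4 = 0.737500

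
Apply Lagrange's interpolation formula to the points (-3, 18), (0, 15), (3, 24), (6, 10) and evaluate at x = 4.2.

Lagrange interpolation formula:
P(x) = Σ yᵢ × Lᵢ(x)
where Lᵢ(x) = Π_{j≠i} (x - xⱼ)/(xᵢ - xⱼ)

L_0(4.2) = (4.2 - 0)/(-3 - 0) × (4.2 - 3)/(-3 - 3) × (4.2 - 6)/(-3 - 6) = 0.056000
L_1(4.2) = (4.2 - (-3))/(0 - (-3)) × (4.2 - 3)/(0 - 3) × (4.2 - 6)/(0 - 6) = -0.288000
L_2(4.2) = (4.2 - (-3))/(3 - (-3)) × (4.2 - 0)/(3 - 0) × (4.2 - 6)/(3 - 6) = 1.008000
L_3(4.2) = (4.2 - (-3))/(6 - (-3)) × (4.2 - 0)/(6 - 0) × (4.2 - 3)/(6 - 3) = 0.224000

P(4.2) = 18×L_0(4.2) + 15×L_1(4.2) + 24×L_2(4.2) + 10×L_3(4.2)
P(4.2) = 23.120000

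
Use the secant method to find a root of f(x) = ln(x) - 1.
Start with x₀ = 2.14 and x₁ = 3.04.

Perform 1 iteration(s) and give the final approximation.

f(x) = ln(x) - 1
x₀ = 2.14, x₁ = 3.04

Secant formula: x_{n+1} = x_n - f(x_n)(x_n - x_{n-1})/(f(x_n) - f(x_{n-1}))

Iteration 1:
  f(2.140000) = -0.239194
  f(3.040000) = 0.111858
  x_2 = 3.040000 - 0.111858×(3.040000 - 2.140000)/(0.111858 - (-0.239194))
       = 2.753228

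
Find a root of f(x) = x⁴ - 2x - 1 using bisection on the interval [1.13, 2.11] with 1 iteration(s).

f(x) = x⁴ - 2x - 1
Initial interval: [1.13, 2.11]

Iteration 1:
  c_1 = (1.130000 + 2.110000)/2 = 1.620000
  f(c_1) = f(1.620000) = 2.647475
  f(a) × f(c) < 0, new interval: [1.130000, 1.620000]

After 1 iteration(s), the approximation is c_1 = 1.620000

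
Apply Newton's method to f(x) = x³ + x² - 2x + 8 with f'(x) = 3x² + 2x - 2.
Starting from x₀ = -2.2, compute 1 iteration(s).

f(x) = x³ + x² - 2x + 8
f'(x) = 3x² + 2x - 2
x₀ = -2.2

Newton-Raphson formula: x_{n+1} = x_n - f(x_n)/f'(x_n)

Iteration 1:
  f(-2.200000) = 6.592000
  f'(-2.200000) = 8.120000
  x_1 = -2.200000 - 6.592000/8.120000 = -3.011823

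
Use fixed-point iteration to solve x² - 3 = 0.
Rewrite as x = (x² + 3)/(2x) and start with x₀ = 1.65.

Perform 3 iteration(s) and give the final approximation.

Equation: x² - 3 = 0
Fixed-point form: x = (x² + 3)/(2x)
x₀ = 1.65

x_1 = g(1.650000) = 1.734091
x_2 = g(1.734091) = 1.732052
x_3 = g(1.732052) = 1.732051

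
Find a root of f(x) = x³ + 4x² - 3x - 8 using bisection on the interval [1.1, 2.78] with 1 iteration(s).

f(x) = x³ + 4x² - 3x - 8
Initial interval: [1.1, 2.78]

Iteration 1:
  c_1 = (1.100000 + 2.780000)/2 = 1.940000
  f(c_1) = f(1.940000) = 8.535784
  f(a) × f(c) < 0, new interval: [1.100000, 1.940000]

After 1 iteration(s), the approximation is c_1 = 1.940000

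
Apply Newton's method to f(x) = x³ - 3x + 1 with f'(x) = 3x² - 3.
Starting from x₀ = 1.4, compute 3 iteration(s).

f(x) = x³ - 3x + 1
f'(x) = 3x² - 3
x₀ = 1.4

Newton-Raphson formula: x_{n+1} = x_n - f(x_n)/f'(x_n)

Iteration 1:
  f(1.400000) = -0.456000
  f'(1.400000) = 2.880000
  x_1 = 1.400000 - (-0.456000)/2.880000 = 1.558333
Iteration 2:
  f(1.558333) = 0.109261
  f'(1.558333) = 4.285208
  x_2 = 1.558333 - 0.109261/4.285208 = 1.532836
Iteration 3:
  f(1.532836) = 0.003023
  f'(1.532836) = 4.048759
  x_3 = 1.532836 - 0.003023/4.048759 = 1.532090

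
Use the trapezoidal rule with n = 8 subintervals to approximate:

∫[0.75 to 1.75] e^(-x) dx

f(x) = e^(-x)
a = 0.75, b = 1.75, n = 8
h = (b - a)/n = 0.125000

Trapezoidal rule: (h/2)[f(x₀) + 2f(x₁) + 2f(x₂) + ... + f(xₙ)]

x_0 = 0.7500, f(x_0) = 0.472367, coefficient = 1
x_1 = 0.8750, f(x_1) = 0.416862, coefficient = 2
x_2 = 1.0000, f(x_2) = 0.367879, coefficient = 2
x_3 = 1.1250, f(x_3) = 0.324652, coefficient = 2
x_4 = 1.2500, f(x_4) = 0.286505, coefficient = 2
x_5 = 1.3750, f(x_5) = 0.252840, coefficient = 2
x_6 = 1.5000, f(x_6) = 0.223130, coefficient = 2
x_7 = 1.6250, f(x_7) = 0.196912, coefficient = 2
x_8 = 1.7500, f(x_8) = 0.173774, coefficient = 1

I ≈ (0.125000/2) × 4.783701 = 0.298981
Exact value: 0.298593
Error: 0.000389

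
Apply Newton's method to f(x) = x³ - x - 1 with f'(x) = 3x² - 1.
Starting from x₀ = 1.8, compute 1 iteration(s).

f(x) = x³ - x - 1
f'(x) = 3x² - 1
x₀ = 1.8

Newton-Raphson formula: x_{n+1} = x_n - f(x_n)/f'(x_n)

Iteration 1:
  f(1.800000) = 3.032000
  f'(1.800000) = 8.720000
  x_1 = 1.800000 - 3.032000/8.720000 = 1.452294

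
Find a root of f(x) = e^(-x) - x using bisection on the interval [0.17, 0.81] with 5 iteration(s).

f(x) = e^(-x) - x
Initial interval: [0.17, 0.81]

Iteration 1:
  c_1 = (0.170000 + 0.810000)/2 = 0.490000
  f(c_1) = f(0.490000) = 0.122626
  f(a) × f(c) ≥ 0, new interval: [0.490000, 0.810000]
Iteration 2:
  c_2 = (0.490000 + 0.810000)/2 = 0.650000
  f(c_2) = f(0.650000) = -0.127954
  f(a) × f(c) < 0, new interval: [0.490000, 0.650000]
Iteration 3:
  c_3 = (0.490000 + 0.650000)/2 = 0.570000
  f(c_3) = f(0.570000) = -0.004475
  f(a) × f(c) < 0, new interval: [0.490000, 0.570000]
Iteration 4:
  c_4 = (0.490000 + 0.570000)/2 = 0.530000
  f(c_4) = f(0.530000) = 0.058605
  f(a) × f(c) ≥ 0, new interval: [0.530000, 0.570000]
Iteration 5:
  c_5 = (0.530000 + 0.570000)/2 = 0.550000
  f(c_5) = f(0.550000) = 0.026950
  f(a) × f(c) ≥ 0, new interval: [0.550000, 0.570000]

After 5 iteration(s), the approximation is c_5 = 0.550000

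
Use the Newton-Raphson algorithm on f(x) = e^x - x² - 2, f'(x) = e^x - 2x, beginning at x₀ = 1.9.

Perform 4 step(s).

f(x) = e^x - x² - 2
f'(x) = e^x - 2x
x₀ = 1.9

Newton-Raphson formula: x_{n+1} = x_n - f(x_n)/f'(x_n)

Iteration 1:
  f(1.900000) = 1.075894
  f'(1.900000) = 2.885894
  x_1 = 1.900000 - 1.075894/2.885894 = 1.527189
Iteration 2:
  f(1.527189) = 0.272906
  f'(1.527189) = 1.550834
  x_2 = 1.527189 - 0.272906/1.550834 = 1.351215
Iteration 3:
  f(1.351215) = 0.036333
  f'(1.351215) = 1.159684
  x_3 = 1.351215 - 0.036333/1.159684 = 1.319885
Iteration 4:
  f(1.319885) = 0.000894
  f'(1.319885) = 1.103221
  x_4 = 1.319885 - 0.000894/1.103221 = 1.319074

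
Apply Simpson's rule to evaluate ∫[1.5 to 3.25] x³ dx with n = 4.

f(x) = x³
a = 1.5, b = 3.25, n = 4
h = (b - a)/n = 0.437500

Simpson's rule: (h/3)[f(x₀) + 4f(x₁) + 2f(x₂) + ... + f(xₙ)]

x_0 = 1.5000, f(x_0) = 3.375000, coefficient = 1
x_1 = 1.9375, f(x_1) = 7.273193, coefficient = 4
x_2 = 2.3750, f(x_2) = 13.396484, coefficient = 2
x_3 = 2.8125, f(x_3) = 22.247314, coefficient = 4
x_4 = 3.2500, f(x_4) = 34.328125, coefficient = 1

I ≈ (0.437500/3) × 182.578125 = 26.625977
Exact value: 26.625977
Error: 0.000000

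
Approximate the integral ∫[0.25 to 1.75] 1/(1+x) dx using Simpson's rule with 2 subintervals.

f(x) = 1/(1+x)
a = 0.25, b = 1.75, n = 2
h = (b - a)/n = 0.750000

Simpson's rule: (h/3)[f(x₀) + 4f(x₁) + 2f(x₂) + ... + f(xₙ)]

x_0 = 0.2500, f(x_0) = 0.800000, coefficient = 1
x_1 = 1.0000, f(x_1) = 0.500000, coefficient = 4
x_2 = 1.7500, f(x_2) = 0.363636, coefficient = 1

I ≈ (0.750000/3) × 3.163636 = 0.790909
Exact value: 0.788457
Error: 0.002452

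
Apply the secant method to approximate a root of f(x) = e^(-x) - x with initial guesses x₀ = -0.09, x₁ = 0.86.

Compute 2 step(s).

f(x) = e^(-x) - x
x₀ = -0.09, x₁ = 0.86

Secant formula: x_{n+1} = x_n - f(x_n)(x_n - x_{n-1})/(f(x_n) - f(x_{n-1}))

Iteration 1:
  f(-0.090000) = 1.184174
  f(0.860000) = -0.436838
  x_2 = 0.860000 - (-0.436838)×(0.860000 - (-0.090000))/(-0.436838 - 1.184174)
       = 0.603990
Iteration 2:
  f(0.860000) = -0.436838
  f(0.603990) = -0.057363
  x_3 = 0.603990 - (-0.057363)×(0.603990 - 0.860000)/(-0.057363 - (-0.436838))
       = 0.565290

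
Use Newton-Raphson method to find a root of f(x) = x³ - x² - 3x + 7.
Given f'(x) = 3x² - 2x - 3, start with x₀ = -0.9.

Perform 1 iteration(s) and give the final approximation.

f(x) = x³ - x² - 3x + 7
f'(x) = 3x² - 2x - 3
x₀ = -0.9

Newton-Raphson formula: x_{n+1} = x_n - f(x_n)/f'(x_n)

Iteration 1:
  f(-0.900000) = 8.161000
  f'(-0.900000) = 1.230000
  x_1 = -0.900000 - 8.161000/1.230000 = -7.534959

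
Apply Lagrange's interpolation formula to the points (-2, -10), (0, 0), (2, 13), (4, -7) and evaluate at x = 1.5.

Lagrange interpolation formula:
P(x) = Σ yᵢ × Lᵢ(x)
where Lᵢ(x) = Π_{j≠i} (x - xⱼ)/(xᵢ - xⱼ)

L_0(1.5) = (1.5 - 0)/(-2 - 0) × (1.5 - 2)/(-2 - 2) × (1.5 - 4)/(-2 - 4) = -0.039062
L_1(1.5) = (1.5 - (-2))/(0 - (-2)) × (1.5 - 2)/(0 - 2) × (1.5 - 4)/(0 - 4) = 0.273438
L_2(1.5) = (1.5 - (-2))/(2 - (-2)) × (1.5 - 0)/(2 - 0) × (1.5 - 4)/(2 - 4) = 0.820312
L_3(1.5) = (1.5 - (-2))/(4 - (-2)) × (1.5 - 0)/(4 - 0) × (1.5 - 2)/(4 - 2) = -0.054688

P(1.5) = (-10)×L_0(1.5) + 0×L_1(1.5) + 13×L_2(1.5) + (-7)×L_3(1.5)
P(1.5) = 11.437500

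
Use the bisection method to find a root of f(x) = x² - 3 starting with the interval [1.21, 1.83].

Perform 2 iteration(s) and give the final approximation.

f(x) = x² - 3
Initial interval: [1.21, 1.83]

Iteration 1:
  c_1 = (1.210000 + 1.830000)/2 = 1.520000
  f(c_1) = f(1.520000) = -0.689600
  f(a) × f(c) ≥ 0, new interval: [1.520000, 1.830000]
Iteration 2:
  c_2 = (1.520000 + 1.830000)/2 = 1.675000
  f(c_2) = f(1.675000) = -0.194375
  f(a) × f(c) ≥ 0, new interval: [1.675000, 1.830000]

After 2 iteration(s), the approximation is c_2 = 1.675000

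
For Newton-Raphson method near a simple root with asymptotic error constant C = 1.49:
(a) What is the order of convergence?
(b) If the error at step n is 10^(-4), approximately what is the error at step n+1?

(a) Newton-Raphson has quadratic (order 2) convergence near simple roots.
    This means |e_{n+1}| ≈ C|e_n|².

(b) With |e_n| = 10^(-4) and C = 1.49:
    |e_{n+1}| ≈ 1.49 × (10^(-4))² = 1.49 × 10^(-8)

(a) 2 (quadratic); (b) |e_{n+1}| ≈ 1.490e-08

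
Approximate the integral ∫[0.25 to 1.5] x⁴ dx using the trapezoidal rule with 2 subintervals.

f(x) = x⁴
a = 0.25, b = 1.5, n = 2
h = (b - a)/n = 0.625000

Trapezoidal rule: (h/2)[f(x₀) + 2f(x₁) + 2f(x₂) + ... + f(xₙ)]

x_0 = 0.2500, f(x_0) = 0.003906, coefficient = 1
x_1 = 0.8750, f(x_1) = 0.586182, coefficient = 2
x_2 = 1.5000, f(x_2) = 5.062500, coefficient = 1

I ≈ (0.625000/2) × 6.238770 = 1.949615
Exact value: 1.518555
Error: 0.431061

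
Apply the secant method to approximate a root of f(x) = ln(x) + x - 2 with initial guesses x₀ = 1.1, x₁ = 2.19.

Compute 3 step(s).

f(x) = ln(x) + x - 2
x₀ = 1.1, x₁ = 2.19

Secant formula: x_{n+1} = x_n - f(x_n)(x_n - x_{n-1})/(f(x_n) - f(x_{n-1}))

Iteration 1:
  f(1.100000) = -0.804690
  f(2.190000) = 0.973902
  x_2 = 2.190000 - 0.973902×(2.190000 - 1.100000)/(0.973902 - (-0.804690))
       = 1.593150
Iteration 2:
  f(2.190000) = 0.973902
  f(1.593150) = 0.058863
  x_3 = 1.593150 - 0.058863×(1.593150 - 2.190000)/(0.058863 - 0.973902)
       = 1.554755
Iteration 3:
  f(1.593150) = 0.058863
  f(1.554755) = -0.003926
  x_4 = 1.554755 - (-0.003926)×(1.554755 - 1.593150)/(-0.003926 - 0.058863)
       = 1.557156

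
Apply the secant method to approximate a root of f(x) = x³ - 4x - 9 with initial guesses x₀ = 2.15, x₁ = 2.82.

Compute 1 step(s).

f(x) = x³ - 4x - 9
x₀ = 2.15, x₁ = 2.82

Secant formula: x_{n+1} = x_n - f(x_n)(x_n - x_{n-1})/(f(x_n) - f(x_{n-1}))

Iteration 1:
  f(2.150000) = -7.661625
  f(2.820000) = 2.145768
  x_2 = 2.820000 - 2.145768×(2.820000 - 2.150000)/(2.145768 - (-7.661625))
       = 2.673410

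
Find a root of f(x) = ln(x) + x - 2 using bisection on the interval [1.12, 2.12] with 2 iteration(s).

f(x) = ln(x) + x - 2
Initial interval: [1.12, 2.12]

Iteration 1:
  c_1 = (1.120000 + 2.120000)/2 = 1.620000
  f(c_1) = f(1.620000) = 0.102426
  f(a) × f(c) < 0, new interval: [1.120000, 1.620000]
Iteration 2:
  c_2 = (1.120000 + 1.620000)/2 = 1.370000
  f(c_2) = f(1.370000) = -0.315189
  f(a) × f(c) ≥ 0, new interval: [1.370000, 1.620000]

After 2 iteration(s), the approximation is c_2 = 1.370000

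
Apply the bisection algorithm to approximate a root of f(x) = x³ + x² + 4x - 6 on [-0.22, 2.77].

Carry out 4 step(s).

f(x) = x³ + x² + 4x - 6
Initial interval: [-0.22, 2.77]

Iteration 1:
  c_1 = (-0.220000 + 2.770000)/2 = 1.275000
  f(c_1) = f(1.275000) = 2.798297
  f(a) × f(c) < 0, new interval: [-0.220000, 1.275000]
Iteration 2:
  c_2 = (-0.220000 + 1.275000)/2 = 0.527500
  f(c_2) = f(0.527500) = -3.464964
  f(a) × f(c) ≥ 0, new interval: [0.527500, 1.275000]
Iteration 3:
  c_3 = (0.527500 + 1.275000)/2 = 0.901250
  f(c_3) = f(0.901250) = -0.850707
  f(a) × f(c) ≥ 0, new interval: [0.901250, 1.275000]
Iteration 4:
  c_4 = (0.901250 + 1.275000)/2 = 1.088125
  f(c_4) = f(1.088125) = 0.824873
  f(a) × f(c) < 0, new interval: [0.901250, 1.088125]

After 4 iteration(s), the approximation is c_4 = 1.088125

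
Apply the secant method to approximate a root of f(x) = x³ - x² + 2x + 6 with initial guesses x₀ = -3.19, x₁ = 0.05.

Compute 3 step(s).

f(x) = x³ - x² + 2x + 6
x₀ = -3.19, x₁ = 0.05

Secant formula: x_{n+1} = x_n - f(x_n)(x_n - x_{n-1})/(f(x_n) - f(x_{n-1}))

Iteration 1:
  f(-3.190000) = -43.017859
  f(0.050000) = 6.097625
  x_2 = 0.050000 - 6.097625×(0.050000 - (-3.190000))/(6.097625 - (-43.017859))
       = -0.352242
Iteration 2:
  f(0.050000) = 6.097625
  f(-0.352242) = 5.127738
  x_3 = -0.352242 - 5.127738×(-0.352242 - 0.050000)/(5.127738 - 6.097625)
       = -2.478871
Iteration 3:
  f(-0.352242) = 5.127738
  f(-2.478871) = -20.334722
  x_4 = -2.478871 - (-20.334722)×(-2.478871 - (-0.352242))/(-20.334722 - 5.127738)
       = -0.780512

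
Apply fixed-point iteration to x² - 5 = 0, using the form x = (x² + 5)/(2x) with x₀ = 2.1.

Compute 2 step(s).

Equation: x² - 5 = 0
Fixed-point form: x = (x² + 5)/(2x)
x₀ = 2.1

x_1 = g(2.100000) = 2.240476
x_2 = g(2.240476) = 2.236072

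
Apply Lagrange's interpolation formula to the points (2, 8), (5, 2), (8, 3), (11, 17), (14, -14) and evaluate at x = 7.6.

Lagrange interpolation formula:
P(x) = Σ yᵢ × Lᵢ(x)
where Lᵢ(x) = Π_{j≠i} (x - xⱼ)/(xᵢ - xⱼ)

L_0(7.6) = (7.6 - 5)/(2 - 5) × (7.6 - 8)/(2 - 8) × (7.6 - 11)/(2 - 11) × (7.6 - 14)/(2 - 14) = -0.011641
L_1(7.6) = (7.6 - 2)/(5 - 2) × (7.6 - 8)/(5 - 8) × (7.6 - 11)/(5 - 11) × (7.6 - 14)/(5 - 14) = 0.100293
L_2(7.6) = (7.6 - 2)/(8 - 2) × (7.6 - 5)/(8 - 5) × (7.6 - 11)/(8 - 11) × (7.6 - 14)/(8 - 14) = 0.977857
L_3(7.6) = (7.6 - 2)/(11 - 2) × (7.6 - 5)/(11 - 5) × (7.6 - 8)/(11 - 8) × (7.6 - 14)/(11 - 14) = -0.076695
L_4(7.6) = (7.6 - 2)/(14 - 2) × (7.6 - 5)/(14 - 5) × (7.6 - 8)/(14 - 8) × (7.6 - 11)/(14 - 11) = 0.010186

P(7.6) = 8×L_0(7.6) + 2×L_1(7.6) + 3×L_2(7.6) + 17×L_3(7.6) + (-14)×L_4(7.6)
P(7.6) = 1.594614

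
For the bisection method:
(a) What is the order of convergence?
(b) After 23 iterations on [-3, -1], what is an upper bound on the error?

(a) Bisection has linear (order 1) convergence; the error is halved each step.

(b) Error bound = (b-a)/2^n = (-1 - (-3))/2^{23}
    = 2/2^{23}

(a) 1 (linear); (b) error ≤ 2.38e-07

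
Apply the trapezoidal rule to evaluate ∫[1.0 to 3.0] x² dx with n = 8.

f(x) = x²
a = 1.0, b = 3.0, n = 8
h = (b - a)/n = 0.250000

Trapezoidal rule: (h/2)[f(x₀) + 2f(x₁) + 2f(x₂) + ... + f(xₙ)]

x_0 = 1.0000, f(x_0) = 1.000000, coefficient = 1
x_1 = 1.2500, f(x_1) = 1.562500, coefficient = 2
x_2 = 1.5000, f(x_2) = 2.250000, coefficient = 2
x_3 = 1.7500, f(x_3) = 3.062500, coefficient = 2
x_4 = 2.0000, f(x_4) = 4.000000, coefficient = 2
x_5 = 2.2500, f(x_5) = 5.062500, coefficient = 2
x_6 = 2.5000, f(x_6) = 6.250000, coefficient = 2
x_7 = 2.7500, f(x_7) = 7.562500, coefficient = 2
x_8 = 3.0000, f(x_8) = 9.000000, coefficient = 1

I ≈ (0.250000/2) × 69.500000 = 8.687500
Exact value: 8.666667
Error: 0.020833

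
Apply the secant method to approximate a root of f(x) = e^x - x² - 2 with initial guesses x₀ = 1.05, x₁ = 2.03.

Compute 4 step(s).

f(x) = e^x - x² - 2
x₀ = 1.05, x₁ = 2.03

Secant formula: x_{n+1} = x_n - f(x_n)(x_n - x_{n-1})/(f(x_n) - f(x_{n-1}))

Iteration 1:
  f(1.050000) = -0.244849
  f(2.030000) = 1.493186
  x_2 = 2.030000 - 1.493186×(2.030000 - 1.050000)/(1.493186 - (-0.244849))
       = 1.188059
Iteration 2:
  f(2.030000) = 1.493186
  f(1.188059) = -0.130777
  x_3 = 1.188059 - (-0.130777)×(1.188059 - 2.030000)/(-0.130777 - 1.493186)
       = 1.255860
Iteration 3:
  f(1.188059) = -0.130777
  f(1.255860) = -0.066328
  x_4 = 1.255860 - (-0.066328)×(1.255860 - 1.188059)/(-0.066328 - (-0.130777))
       = 1.325638
Iteration 4:
  f(1.255860) = -0.066328
  f(1.325638) = 0.007270
  x_5 = 1.325638 - 0.007270×(1.325638 - 1.255860)/(0.007270 - (-0.066328))
       = 1.318745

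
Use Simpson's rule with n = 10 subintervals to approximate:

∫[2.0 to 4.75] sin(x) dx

f(x) = sin(x)
a = 2.0, b = 4.75, n = 10
h = (b - a)/n = 0.275000

Simpson's rule: (h/3)[f(x₀) + 4f(x₁) + 2f(x₂) + ... + f(xₙ)]

x_0 = 2.0000, f(x_0) = 0.909297, coefficient = 1
x_1 = 2.2750, f(x_1) = 0.762127, coefficient = 4
x_2 = 2.5500, f(x_2) = 0.557684, coefficient = 2
x_3 = 2.8250, f(x_3) = 0.311330, coefficient = 4
x_4 = 3.1000, f(x_4) = 0.041581, coefficient = 2
x_5 = 3.3750, f(x_5) = -0.231294, coefficient = 4
x_6 = 3.6500, f(x_6) = -0.486787, coefficient = 2
x_7 = 3.9250, f(x_7) = -0.705698, coefficient = 4
x_8 = 4.2000, f(x_8) = -0.871576, coefficient = 2
x_9 = 4.4750, f(x_9) = -0.971955, coefficient = 4
x_10 = 4.7500, f(x_10) = -0.999293, coefficient = 1

I ≈ (0.275000/3) × -4.950148 = -0.453764
Exact value: -0.453749
Error: 0.000015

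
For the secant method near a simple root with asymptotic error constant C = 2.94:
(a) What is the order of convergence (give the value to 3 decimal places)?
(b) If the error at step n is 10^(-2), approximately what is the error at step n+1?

(a) Secant method has superlinear convergence with order φ = (1+√5)/2 ≈ 1.618.
    This means |e_{n+1}| ≈ C|e_n|^1.618.

(b) With |e_n| = 10^(-2) and C = 2.94:
    |e_{n+1}| ≈ 2.94 × (10^(-2))^1.618 = 2.94 × 10^(-3.24)

(a) ≈ 1.618 (golden ratio); (b) |e_{n+1}| ≈ 1.707e-03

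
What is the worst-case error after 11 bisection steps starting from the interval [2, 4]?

Bisection error bound: |error| ≤ (b-a)/2^n
|error| ≤ (4 - 2)/2^11 = 2/2^11
|error| ≤ 0.0009765625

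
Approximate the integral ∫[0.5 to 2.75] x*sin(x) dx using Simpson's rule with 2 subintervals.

f(x) = x*sin(x)
a = 0.5, b = 2.75, n = 2
h = (b - a)/n = 1.125000

Simpson's rule: (h/3)[f(x₀) + 4f(x₁) + 2f(x₂) + ... + f(xₙ)]

x_0 = 0.5000, f(x_0) = 0.239713, coefficient = 1
x_1 = 1.6250, f(x_1) = 1.622613, coefficient = 4
x_2 = 2.7500, f(x_2) = 1.049568, coefficient = 1

I ≈ (1.125000/3) × 7.779734 = 2.917400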